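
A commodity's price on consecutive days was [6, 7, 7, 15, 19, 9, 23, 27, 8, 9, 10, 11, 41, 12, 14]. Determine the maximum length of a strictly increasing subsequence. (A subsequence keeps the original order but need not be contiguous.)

Track the smallest tail for each achievable length (strict):
6 → extends → [6]
7 → extends → [6, 7]
7 → already a tail → [6, 7]
15 → extends → [6, 7, 15]
19 → extends → [6, 7, 15, 19]
9 → replaces 15 → [6, 7, 9, 19]
23 → extends → [6, 7, 9, 19, 23]
27 → extends → [6, 7, 9, 19, 23, 27]
8 → replaces 9 → [6, 7, 8, 19, 23, 27]
9 → replaces 19 → [6, 7, 8, 9, 23, 27]
10 → replaces 23 → [6, 7, 8, 9, 10, 27]
11 → replaces 27 → [6, 7, 8, 9, 10, 11]
41 → extends → [6, 7, 8, 9, 10, 11, 41]
12 → replaces 41 → [6, 7, 8, 9, 10, 11, 12]
14 → extends → [6, 7, 8, 9, 10, 11, 12, 14]
Eight tails, so the longest strictly increasing subsequence has length 8 (e.g. 6, 7, 8, 9, 10, 11, 12, 14).

8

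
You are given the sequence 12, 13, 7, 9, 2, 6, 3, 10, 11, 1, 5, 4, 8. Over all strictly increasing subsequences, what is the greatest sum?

Let S[i] be the best sum of a strictly increasing subsequence ending at i:
i:      1  2  3  4  5  6  7  8  9 10 11 12 13
a[i]:  12 13  7  9  2  6  3 10 11  1  5  4  8
S:     12 25  7 16  2  8  5 26 37  1 10  9 18
Maximum is 37 (e.g. 7 + 9 + 10 + 11).

37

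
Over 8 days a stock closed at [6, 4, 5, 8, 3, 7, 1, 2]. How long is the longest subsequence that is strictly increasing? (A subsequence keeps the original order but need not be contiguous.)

3

Track the smallest tail for each achievable length (strict):
6 → extends → [6]
4 → replaces 6 → [4]
5 → extends → [4, 5]
8 → extends → [4, 5, 8]
3 → replaces 4 → [3, 5, 8]
7 → replaces 8 → [3, 5, 7]
1 → replaces 3 → [1, 5, 7]
2 → replaces 5 → [1, 2, 7]
Three tails, so the longest strictly increasing subsequence has length 3 (e.g. 4, 5, 8).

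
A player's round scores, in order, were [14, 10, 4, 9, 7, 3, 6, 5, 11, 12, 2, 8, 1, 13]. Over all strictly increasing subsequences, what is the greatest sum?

49

Let S[i] be the best sum of a strictly increasing subsequence ending at i:
i:      1  2  3  4  5  6  7  8  9 10 11 12 13 14
a[i]:  14 10  4  9  7  3  6  5 11 12  2  8  1 13
S:     14 10  4 13 11  3 10  9 24 36  2 19  1 49
Maximum is 49 (e.g. 4 + 9 + 11 + 12 + 13).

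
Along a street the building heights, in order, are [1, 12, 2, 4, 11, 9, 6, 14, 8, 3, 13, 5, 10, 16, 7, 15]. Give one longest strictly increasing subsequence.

1, 2, 4, 6, 8, 13, 16

Patience tails give the LIS length; then backtrack through the dp parents:
1 → extends → [1]
12 → extends → [1, 12]
2 → replaces 12 → [1, 2]
4 → extends → [1, 2, 4]
11 → extends → [1, 2, 4, 11]
9 → replaces 11 → [1, 2, 4, 9]
6 → replaces 9 → [1, 2, 4, 6]
14 → extends → [1, 2, 4, 6, 14]
8 → replaces 14 → [1, 2, 4, 6, 8]
3 → replaces 4 → [1, 2, 3, 6, 8]
13 → extends → [1, 2, 3, 6, 8, 13]
5 → replaces 6 → [1, 2, 3, 5, 8, 13]
10 → replaces 13 → [1, 2, 3, 5, 8, 10]
16 → extends → [1, 2, 3, 5, 8, 10, 16]
7 → replaces 8 → [1, 2, 3, 5, 7, 10, 16]
15 → replaces 16 → [1, 2, 3, 5, 7, 10, 15]
Length 7; one witness is 1, 2, 4, 6, 8, 13, 16.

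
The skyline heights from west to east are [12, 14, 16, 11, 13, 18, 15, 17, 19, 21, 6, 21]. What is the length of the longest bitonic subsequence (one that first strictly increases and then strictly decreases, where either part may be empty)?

7

inc[i] = longest strictly increasing subsequence ending at i; dec[i] = longest strictly decreasing subsequence starting at i:
i:      1  2  3  4  5  6  7  8  9 10 11 12
a[i]:  12 14 16 11 13 18 15 17 19 21  6 21
inc:    1  2  3  1  2  4  3  4  5  6  1  6
dec:    3  3  3  2  2  3  2  2  2  2  1  1
Best peak at i=10 (value 21): inc=6, dec=2, length 6+2−1 = 7.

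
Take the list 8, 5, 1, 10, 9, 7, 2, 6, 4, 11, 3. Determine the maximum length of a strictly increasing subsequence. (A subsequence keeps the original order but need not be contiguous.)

4

Let dp[i] be the length of the longest such subsequence ending at index i:
i:      1  2  3  4  5  6  7  8  9 10 11
a[i]:   8  5  1 10  9  7  2  6  4 11  3
dp:     1  1  1  2  2  2  2  3  3  4  3
Maximum dp value is 4.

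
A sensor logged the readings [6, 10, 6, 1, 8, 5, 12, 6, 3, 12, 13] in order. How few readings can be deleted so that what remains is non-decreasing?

5

Fewest deletions = n − (longest non-decreasing subsequence).
Patience tails:
6 → extends → [6]
10 → extends → [6, 10]
6 → replaces 10 → [6, 6]
1 → replaces 6 → [1, 6]
8 → extends → [1, 6, 8]
5 → replaces 6 → [1, 5, 8]
12 → extends → [1, 5, 8, 12]
6 → replaces 8 → [1, 5, 6, 12]
3 → replaces 5 → [1, 3, 6, 12]
12 → extends → [1, 3, 6, 12, 12]
13 → extends → [1, 3, 6, 12, 12, 13]
Longest non-decreasing subsequence has length 6, so deletions = 11 − 6 = 5.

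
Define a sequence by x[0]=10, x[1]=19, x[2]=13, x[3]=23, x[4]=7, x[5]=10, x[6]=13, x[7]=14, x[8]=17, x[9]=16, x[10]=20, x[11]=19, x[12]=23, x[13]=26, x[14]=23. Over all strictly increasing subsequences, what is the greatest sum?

130

Let S[i] be the best sum of a strictly increasing subsequence ending at i:
i:       0   1   2   3   4   5   6   7   8   9  10  11  12  13  14
x[i]:   10  19  13  23   7  10  13  14  17  16  20  19  23  26  23
S:      10  29  23  52   7  17  30  44  61  60  81  80 104 130 104
Maximum is 130 (e.g. 7 + 10 + 13 + 14 + 17 + 20 + 23 + 26).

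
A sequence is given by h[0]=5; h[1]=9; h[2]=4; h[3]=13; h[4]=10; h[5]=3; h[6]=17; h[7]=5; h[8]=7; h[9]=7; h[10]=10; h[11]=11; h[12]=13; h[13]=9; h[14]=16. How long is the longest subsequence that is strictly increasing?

Let dp[i] be the length of the longest such subsequence ending at index i:
i:      0  1  2  3  4  5  6  7  8  9 10 11 12 13 14
h[i]:   5  9  4 13 10  3 17  5  7  7 10 11 13  9 16
dp:     1  2  1  3  3  1  4  2  3  3  4  5  6  4  7
Maximum dp value is 7.

7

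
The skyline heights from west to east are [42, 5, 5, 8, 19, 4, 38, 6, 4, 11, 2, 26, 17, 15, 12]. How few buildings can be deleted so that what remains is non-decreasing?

10

Fewest deletions = n − (longest non-decreasing subsequence).
Patience tails:
42 → extends → [42]
5 → replaces 42 → [5]
5 → extends → [5, 5]
8 → extends → [5, 5, 8]
19 → extends → [5, 5, 8, 19]
4 → replaces 5 → [4, 5, 8, 19]
38 → extends → [4, 5, 8, 19, 38]
6 → replaces 8 → [4, 5, 6, 19, 38]
4 → replaces 5 → [4, 4, 6, 19, 38]
11 → replaces 19 → [4, 4, 6, 11, 38]
2 → replaces 4 → [2, 4, 6, 11, 38]
26 → replaces 38 → [2, 4, 6, 11, 26]
17 → replaces 26 → [2, 4, 6, 11, 17]
15 → replaces 17 → [2, 4, 6, 11, 15]
12 → replaces 15 → [2, 4, 6, 11, 12]
Longest non-decreasing subsequence has length 5, so deletions = 15 − 5 = 10.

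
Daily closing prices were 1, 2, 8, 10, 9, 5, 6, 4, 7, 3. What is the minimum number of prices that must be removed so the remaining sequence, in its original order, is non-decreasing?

Fewest deletions = n − (longest non-decreasing subsequence).
Patience tails:
1 → extends → [1]
2 → extends → [1, 2]
8 → extends → [1, 2, 8]
10 → extends → [1, 2, 8, 10]
9 → replaces 10 → [1, 2, 8, 9]
5 → replaces 8 → [1, 2, 5, 9]
6 → replaces 9 → [1, 2, 5, 6]
4 → replaces 5 → [1, 2, 4, 6]
7 → extends → [1, 2, 4, 6, 7]
3 → replaces 4 → [1, 2, 3, 6, 7]
Longest non-decreasing subsequence has length 5, so deletions = 10 − 5 = 5.

5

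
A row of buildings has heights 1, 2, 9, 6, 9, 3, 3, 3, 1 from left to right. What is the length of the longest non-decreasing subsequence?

5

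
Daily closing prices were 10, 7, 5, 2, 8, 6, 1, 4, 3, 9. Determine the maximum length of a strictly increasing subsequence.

3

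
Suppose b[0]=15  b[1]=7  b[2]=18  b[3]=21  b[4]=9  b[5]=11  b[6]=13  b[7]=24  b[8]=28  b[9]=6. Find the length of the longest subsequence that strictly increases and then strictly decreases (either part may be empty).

inc[i] = longest strictly increasing subsequence ending at i; dec[i] = longest strictly decreasing subsequence starting at i:
i:      0  1  2  3  4  5  6  7  8  9
b[i]:  15  7 18 21  9 11 13 24 28  6
inc:    1  1  2  3  2  3  4  5  6  1
dec:    3  2  3  3  2  2  2  2  2  1
Best peak at i=8 (value 28): inc=6, dec=2, length 6+2−1 = 7.

7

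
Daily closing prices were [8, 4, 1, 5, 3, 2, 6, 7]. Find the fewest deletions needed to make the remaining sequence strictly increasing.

Fewest deletions = n − (longest strictly increasing subsequence).
Patience tails:
8 → extends → [8]
4 → replaces 8 → [4]
1 → replaces 4 → [1]
5 → extends → [1, 5]
3 → replaces 5 → [1, 3]
2 → replaces 3 → [1, 2]
6 → extends → [1, 2, 6]
7 → extends → [1, 2, 6, 7]
Longest strictly increasing subsequence has length 4, so deletions = 8 − 4 = 4.

4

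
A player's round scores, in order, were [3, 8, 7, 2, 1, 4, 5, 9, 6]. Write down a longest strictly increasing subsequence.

Patience tails give the LIS length; then backtrack through the dp parents:
3 → extends → [3]
8 → extends → [3, 8]
7 → replaces 8 → [3, 7]
2 → replaces 3 → [2, 7]
1 → replaces 2 → [1, 7]
4 → replaces 7 → [1, 4]
5 → extends → [1, 4, 5]
9 → extends → [1, 4, 5, 9]
6 → replaces 9 → [1, 4, 5, 6]
Length 4; one witness is 3, 4, 5, 9.

3, 4, 5, 9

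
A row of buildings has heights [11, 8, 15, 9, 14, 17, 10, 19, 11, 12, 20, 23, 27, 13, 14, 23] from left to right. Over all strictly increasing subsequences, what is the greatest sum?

137

Let S[i] be the best sum of a strictly increasing subsequence ending at i:
i:       1   2   3   4   5   6   7   8   9  10  11  12  13  14  15  16
a[i]:   11   8  15   9  14  17  10  19  11  12  20  23  27  13  14  23
S:      11   8  26  17  31  48  27  67  38  50  87 110 137  63  77 110
Maximum is 137 (e.g. 8 + 9 + 14 + 17 + 19 + 20 + 23 + 27).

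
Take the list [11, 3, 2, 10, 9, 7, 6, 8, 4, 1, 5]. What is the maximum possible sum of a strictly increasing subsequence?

Let S[i] be the best sum of a strictly increasing subsequence ending at i:
i:      1  2  3  4  5  6  7  8  9 10 11
a[i]:  11  3  2 10  9  7  6  8  4  1  5
S:     11  3  2 13 12 10  9 18  7  1 12
Maximum is 18 (e.g. 3 + 7 + 8).

18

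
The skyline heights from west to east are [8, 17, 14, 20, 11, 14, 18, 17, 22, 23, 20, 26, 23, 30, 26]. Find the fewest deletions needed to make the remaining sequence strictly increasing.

7

Fewest deletions = n − (longest strictly increasing subsequence).
Patience tails:
8 → extends → [8]
17 → extends → [8, 17]
14 → replaces 17 → [8, 14]
20 → extends → [8, 14, 20]
11 → replaces 14 → [8, 11, 20]
14 → replaces 20 → [8, 11, 14]
18 → extends → [8, 11, 14, 18]
17 → replaces 18 → [8, 11, 14, 17]
22 → extends → [8, 11, 14, 17, 22]
23 → extends → [8, 11, 14, 17, 22, 23]
20 → replaces 22 → [8, 11, 14, 17, 20, 23]
26 → extends → [8, 11, 14, 17, 20, 23, 26]
23 → already a tail → [8, 11, 14, 17, 20, 23, 26]
30 → extends → [8, 11, 14, 17, 20, 23, 26, 30]
26 → already a tail → [8, 11, 14, 17, 20, 23, 26, 30]
Longest strictly increasing subsequence has length 8, so deletions = 15 − 8 = 7.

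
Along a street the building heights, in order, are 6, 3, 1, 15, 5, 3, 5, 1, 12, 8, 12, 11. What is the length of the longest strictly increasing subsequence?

Let dp[i] be the length of the longest such subsequence ending at index i:
i:      1  2  3  4  5  6  7  8  9 10 11 12
a[i]:   6  3  1 15  5  3  5  1 12  8 12 11
dp:     1  1  1  2  2  2  3  1  4  4  5  5
Maximum dp value is 5.

5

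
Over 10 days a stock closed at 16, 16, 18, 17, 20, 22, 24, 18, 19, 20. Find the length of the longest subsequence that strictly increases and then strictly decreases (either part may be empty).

6

inc[i] = longest strictly increasing subsequence ending at i; dec[i] = longest strictly decreasing subsequence starting at i:
i:      1  2  3  4  5  6  7  8  9 10
a[i]:  16 16 18 17 20 22 24 18 19 20
inc:    1  1  2  2  3  4  5  3  4  5
dec:    1  1  2  1  2  2  2  1  1  1
Best peak at i=7 (value 24): inc=5, dec=2, length 5+2−1 = 6.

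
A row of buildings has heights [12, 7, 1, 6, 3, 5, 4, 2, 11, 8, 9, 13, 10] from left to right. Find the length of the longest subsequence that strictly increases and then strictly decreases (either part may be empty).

inc[i] = longest strictly increasing subsequence ending at i; dec[i] = longest strictly decreasing subsequence starting at i:
i:      1  2  3  4  5  6  7  8  9 10 11 12 13
a[i]:  12  7  1  6  3  5  4  2 11  8  9 13 10
inc:    1  1  1  2  2  3  3  2  4  4  5  6  6
dec:    6  5  1  4  2  3  2  1  2  1  1  2  1
Best peak at i=12 (value 13): inc=6, dec=2, length 6+2−1 = 7.

7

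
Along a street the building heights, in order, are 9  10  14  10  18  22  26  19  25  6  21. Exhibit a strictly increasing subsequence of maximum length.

9, 10, 14, 18, 22, 26

Patience tails give the LIS length; then backtrack through the dp parents:
9 → extends → [9]
10 → extends → [9, 10]
14 → extends → [9, 10, 14]
10 → already a tail → [9, 10, 14]
18 → extends → [9, 10, 14, 18]
22 → extends → [9, 10, 14, 18, 22]
26 → extends → [9, 10, 14, 18, 22, 26]
19 → replaces 22 → [9, 10, 14, 18, 19, 26]
25 → replaces 26 → [9, 10, 14, 18, 19, 25]
6 → replaces 9 → [6, 10, 14, 18, 19, 25]
21 → replaces 25 → [6, 10, 14, 18, 19, 21]
Length 6; one witness is 9, 10, 14, 18, 22, 26.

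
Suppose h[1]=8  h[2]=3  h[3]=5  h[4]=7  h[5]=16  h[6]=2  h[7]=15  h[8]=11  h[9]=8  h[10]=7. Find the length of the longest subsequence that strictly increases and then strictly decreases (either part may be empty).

inc[i] = longest strictly increasing subsequence ending at i; dec[i] = longest strictly decreasing subsequence starting at i:
i:      1  2  3  4  5  6  7  8  9 10
h[i]:   8  3  5  7 16  2 15 11  8  7
inc:    1  1  2  3  4  1  4  4  4  3
dec:    3  2  2  2  5  1  4  3  2  1
Best peak at i=5 (value 16): inc=4, dec=5, length 4+5−1 = 8.

8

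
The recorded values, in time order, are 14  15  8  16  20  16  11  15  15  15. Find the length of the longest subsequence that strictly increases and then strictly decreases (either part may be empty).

6

inc[i] = longest strictly increasing subsequence ending at i; dec[i] = longest strictly decreasing subsequence starting at i:
i:      1  2  3  4  5  6  7  8  9 10
a[i]:  14 15  8 16 20 16 11 15 15 15
inc:    1  2  1  3  4  3  2  3  3  3
dec:    2  2  1  2  3  2  1  1  1  1
Best peak at i=5 (value 20): inc=4, dec=3, length 4+3−1 = 6.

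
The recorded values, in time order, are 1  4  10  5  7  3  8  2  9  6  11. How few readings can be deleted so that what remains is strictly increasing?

Fewest deletions = n − (longest strictly increasing subsequence).
Patience tails:
1 → extends → [1]
4 → extends → [1, 4]
10 → extends → [1, 4, 10]
5 → replaces 10 → [1, 4, 5]
7 → extends → [1, 4, 5, 7]
3 → replaces 4 → [1, 3, 5, 7]
8 → extends → [1, 3, 5, 7, 8]
2 → replaces 3 → [1, 2, 5, 7, 8]
9 → extends → [1, 2, 5, 7, 8, 9]
6 → replaces 7 → [1, 2, 5, 6, 8, 9]
11 → extends → [1, 2, 5, 6, 8, 9, 11]
Longest strictly increasing subsequence has length 7, so deletions = 11 − 7 = 4.

4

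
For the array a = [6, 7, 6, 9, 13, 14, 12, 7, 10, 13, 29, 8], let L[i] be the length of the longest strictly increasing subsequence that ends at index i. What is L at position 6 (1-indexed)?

dp[i] = 1 + max{dp[j] : j<i, a[j]<a[i]} (or 1 if no such j):
i:      1  2  3  4  5  6  7  8  9 10 11 12
a[i]:   6  7  6  9 13 14 12  7 10 13 29  8
dp:     1  2  1  3  4  5  4  2  4  5  6  3
At index 6 the value is 5.

5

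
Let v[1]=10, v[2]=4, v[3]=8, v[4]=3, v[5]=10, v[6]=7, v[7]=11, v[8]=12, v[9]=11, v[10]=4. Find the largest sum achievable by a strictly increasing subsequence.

Let S[i] be the best sum of a strictly increasing subsequence ending at i:
i:      1  2  3  4  5  6  7  8  9 10
v[i]:  10  4  8  3 10  7 11 12 11  4
S:     10  4 12  3 22 11 33 45 33  7
Maximum is 45 (e.g. 4 + 8 + 10 + 11 + 12).

45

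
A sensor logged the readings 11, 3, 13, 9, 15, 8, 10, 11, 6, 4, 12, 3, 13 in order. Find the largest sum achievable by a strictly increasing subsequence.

Let S[i] be the best sum of a strictly increasing subsequence ending at i:
i:      1  2  3  4  5  6  7  8  9 10 11 12 13
a[i]:  11  3 13  9 15  8 10 11  6  4 12  3 13
S:     11  3 24 12 39 11 22 33  9  7 45  3 58
Maximum is 58 (e.g. 3 + 9 + 10 + 11 + 12 + 13).

58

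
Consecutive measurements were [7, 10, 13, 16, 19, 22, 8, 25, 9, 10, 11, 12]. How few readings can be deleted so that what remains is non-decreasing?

Fewest deletions = n − (longest non-decreasing subsequence).
i:      1  2  3  4  5  6  7  8  9 10 11 12
a[i]:   7 10 13 16 19 22  8 25  9 10 11 12
dp:     1  2  3  4  5  6  2  7  3  4  5  6
max dp = 7, so deletions = 12 − 7 = 5.

5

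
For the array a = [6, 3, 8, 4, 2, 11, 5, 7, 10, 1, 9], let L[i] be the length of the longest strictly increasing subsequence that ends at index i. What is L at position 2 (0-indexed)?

dp[i] = 1 + max{dp[j] : j<i, a[j]<a[i]} (or 1 if no such j):
i:      0  1  2  3  4  5  6  7  8  9 10
a[i]:   6  3  8  4  2 11  5  7 10  1  9
dp:     1  1  2  2  1  3  3  4  5  1  5
At index 2 the value is 2.

2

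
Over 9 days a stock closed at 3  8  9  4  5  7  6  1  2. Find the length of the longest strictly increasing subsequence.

4

Let dp[i] be the length of the longest such subsequence ending at index i:
i:     1 2 3 4 5 6 7 8 9
a[i]:  3 8 9 4 5 7 6 1 2
dp:    1 2 3 2 3 4 4 1 2
Maximum dp value is 4.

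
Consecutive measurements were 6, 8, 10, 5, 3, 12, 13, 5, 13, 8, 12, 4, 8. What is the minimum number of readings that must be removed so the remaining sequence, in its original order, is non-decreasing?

7

Fewest deletions = n − (longest non-decreasing subsequence).
i:      1  2  3  4  5  6  7  8  9 10 11 12 13
a[i]:   6  8 10  5  3 12 13  5 13  8 12  4  8
dp:     1  2  3  1  1  4  5  2  6  3  5  2  4
max dp = 6, so deletions = 13 − 6 = 7.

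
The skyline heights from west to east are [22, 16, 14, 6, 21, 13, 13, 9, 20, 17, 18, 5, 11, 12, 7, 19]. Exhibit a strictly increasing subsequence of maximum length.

6, 13, 17, 18, 19

Patience tails give the LIS length; then backtrack through the dp parents:
22 → extends → [22]
16 → replaces 22 → [16]
14 → replaces 16 → [14]
6 → replaces 14 → [6]
21 → extends → [6, 21]
13 → replaces 21 → [6, 13]
13 → already a tail → [6, 13]
9 → replaces 13 → [6, 9]
20 → extends → [6, 9, 20]
17 → replaces 20 → [6, 9, 17]
18 → extends → [6, 9, 17, 18]
5 → replaces 6 → [5, 9, 17, 18]
11 → replaces 17 → [5, 9, 11, 18]
12 → replaces 18 → [5, 9, 11, 12]
7 → replaces 9 → [5, 7, 11, 12]
19 → extends → [5, 7, 11, 12, 19]
Length 5; one witness is 6, 13, 17, 18, 19.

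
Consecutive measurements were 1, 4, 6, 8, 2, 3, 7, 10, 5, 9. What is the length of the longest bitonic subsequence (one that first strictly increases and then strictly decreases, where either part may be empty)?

inc[i] = longest strictly increasing subsequence ending at i; dec[i] = longest strictly decreasing subsequence starting at i:
i:      1  2  3  4  5  6  7  8  9 10
a[i]:   1  4  6  8  2  3  7 10  5  9
inc:    1  2  3  4  2  3  4  5  4  5
dec:    1  2  2  3  1  1  2  2  1  1
Best peak at i=4 (value 8): inc=4, dec=3, length 4+3−1 = 6.

6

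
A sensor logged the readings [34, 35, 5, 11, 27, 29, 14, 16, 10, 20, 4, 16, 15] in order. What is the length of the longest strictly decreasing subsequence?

5

Negate each value so 'decreasing' becomes 'increasing', then run patience tails on the negated sequence:
-34 → extends → [-34]
-35 → replaces -34 → [-35]
-5 → extends → [-35, -5]
-11 → replaces -5 → [-35, -11]
-27 → replaces -11 → [-35, -27]
-29 → replaces -27 → [-35, -29]
-14 → extends → [-35, -29, -14]
-16 → replaces -14 → [-35, -29, -16]
-10 → extends → [-35, -29, -16, -10]
-20 → replaces -16 → [-35, -29, -20, -10]
-4 → extends → [-35, -29, -20, -10, -4]
-16 → replaces -10 → [-35, -29, -20, -16, -4]
-15 → replaces -4 → [-35, -29, -20, -16, -15]
Five tails, so the longest strictly decreasing subsequence of the original has length 5.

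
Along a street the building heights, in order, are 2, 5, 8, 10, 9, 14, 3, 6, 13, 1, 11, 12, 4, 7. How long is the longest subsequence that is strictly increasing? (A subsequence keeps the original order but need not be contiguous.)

6

Track the smallest tail for each achievable length (strict):
2 → extends → [2]
5 → extends → [2, 5]
8 → extends → [2, 5, 8]
10 → extends → [2, 5, 8, 10]
9 → replaces 10 → [2, 5, 8, 9]
14 → extends → [2, 5, 8, 9, 14]
3 → replaces 5 → [2, 3, 8, 9, 14]
6 → replaces 8 → [2, 3, 6, 9, 14]
13 → replaces 14 → [2, 3, 6, 9, 13]
1 → replaces 2 → [1, 3, 6, 9, 13]
11 → replaces 13 → [1, 3, 6, 9, 11]
12 → extends → [1, 3, 6, 9, 11, 12]
4 → replaces 6 → [1, 3, 4, 9, 11, 12]
7 → replaces 9 → [1, 3, 4, 7, 11, 12]
Six tails, so the longest strictly increasing subsequence has length 6 (e.g. 2, 5, 8, 10, 11, 12).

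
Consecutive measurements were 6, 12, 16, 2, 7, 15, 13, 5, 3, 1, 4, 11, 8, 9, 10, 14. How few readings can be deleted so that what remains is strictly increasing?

9

Fewest deletions = n − (longest strictly increasing subsequence).
Patience tails:
6 → extends → [6]
12 → extends → [6, 12]
16 → extends → [6, 12, 16]
2 → replaces 6 → [2, 12, 16]
7 → replaces 12 → [2, 7, 16]
15 → replaces 16 → [2, 7, 15]
13 → replaces 15 → [2, 7, 13]
5 → replaces 7 → [2, 5, 13]
3 → replaces 5 → [2, 3, 13]
1 → replaces 2 → [1, 3, 13]
4 → replaces 13 → [1, 3, 4]
11 → extends → [1, 3, 4, 11]
8 → replaces 11 → [1, 3, 4, 8]
9 → extends → [1, 3, 4, 8, 9]
10 → extends → [1, 3, 4, 8, 9, 10]
14 → extends → [1, 3, 4, 8, 9, 10, 14]
Longest strictly increasing subsequence has length 7, so deletions = 16 − 7 = 9.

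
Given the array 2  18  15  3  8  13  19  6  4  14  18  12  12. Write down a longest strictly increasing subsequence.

2, 3, 8, 13, 14, 18

Patience tails give the LIS length; then backtrack through the dp parents:
2 → extends → [2]
18 → extends → [2, 18]
15 → replaces 18 → [2, 15]
3 → replaces 15 → [2, 3]
8 → extends → [2, 3, 8]
13 → extends → [2, 3, 8, 13]
19 → extends → [2, 3, 8, 13, 19]
6 → replaces 8 → [2, 3, 6, 13, 19]
4 → replaces 6 → [2, 3, 4, 13, 19]
14 → replaces 19 → [2, 3, 4, 13, 14]
18 → extends → [2, 3, 4, 13, 14, 18]
12 → replaces 13 → [2, 3, 4, 12, 14, 18]
12 → already a tail → [2, 3, 4, 12, 14, 18]
Length 6; one witness is 2, 3, 8, 13, 14, 18.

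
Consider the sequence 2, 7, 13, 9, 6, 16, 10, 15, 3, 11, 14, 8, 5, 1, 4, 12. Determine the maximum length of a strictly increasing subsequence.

6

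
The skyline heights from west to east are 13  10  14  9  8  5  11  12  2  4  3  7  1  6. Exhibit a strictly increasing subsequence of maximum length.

Patience tails give the LIS length; then backtrack through the dp parents:
13 → extends → [13]
10 → replaces 13 → [10]
14 → extends → [10, 14]
9 → replaces 10 → [9, 14]
8 → replaces 9 → [8, 14]
5 → replaces 8 → [5, 14]
11 → replaces 14 → [5, 11]
12 → extends → [5, 11, 12]
2 → replaces 5 → [2, 11, 12]
4 → replaces 11 → [2, 4, 12]
3 → replaces 4 → [2, 3, 12]
7 → replaces 12 → [2, 3, 7]
1 → replaces 2 → [1, 3, 7]
6 → replaces 7 → [1, 3, 6]
Length 3; one witness is 10, 11, 12.

10, 11, 12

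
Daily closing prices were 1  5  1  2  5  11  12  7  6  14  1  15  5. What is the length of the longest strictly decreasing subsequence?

4

Negate each value so 'decreasing' becomes 'increasing', then run patience tails on the negated sequence:
-1 → extends → [-1]
-5 → replaces -1 → [-5]
-1 → extends → [-5, -1]
-2 → replaces -1 → [-5, -2]
-5 → already a tail → [-5, -2]
-11 → replaces -5 → [-11, -2]
-12 → replaces -11 → [-12, -2]
-7 → replaces -2 → [-12, -7]
-6 → extends → [-12, -7, -6]
-14 → replaces -12 → [-14, -7, -6]
-1 → extends → [-14, -7, -6, -1]
-15 → replaces -14 → [-15, -7, -6, -1]
-5 → replaces -1 → [-15, -7, -6, -5]
Four tails, so the longest strictly decreasing subsequence of the original has length 4.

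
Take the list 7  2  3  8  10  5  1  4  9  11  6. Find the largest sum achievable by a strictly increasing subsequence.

36

Let S[i] be the best sum of a strictly increasing subsequence ending at i:
i:      1  2  3  4  5  6  7  8  9 10 11
a[i]:   7  2  3  8 10  5  1  4  9 11  6
S:      7  2  5 15 25 10  1  9 24 36 16
Maximum is 36 (e.g. 7 + 8 + 10 + 11).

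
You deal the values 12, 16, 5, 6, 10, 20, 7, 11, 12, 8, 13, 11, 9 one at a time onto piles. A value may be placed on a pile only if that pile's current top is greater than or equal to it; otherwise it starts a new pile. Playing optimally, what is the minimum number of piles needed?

Place each on the leftmost legal pile:
12 → new pile 1 (tops now [12])
16 → new pile 2 (tops now [12, 16])
5 → pile 1 (tops now [5, 16])
6 → pile 2 (tops now [5, 6])
10 → new pile 3 (tops now [5, 6, 10])
20 → new pile 4 (tops now [5, 6, 10, 20])
7 → pile 3 (tops now [5, 6, 7, 20])
11 → pile 4 (tops now [5, 6, 7, 11])
12 → new pile 5 (tops now [5, 6, 7, 11, 12])
8 → pile 4 (tops now [5, 6, 7, 8, 12])
13 → new pile 6 (tops now [5, 6, 7, 8, 12, 13])
11 → pile 5 (tops now [5, 6, 7, 8, 11, 13])
9 → pile 5 (tops now [5, 6, 7, 8, 9, 13])
Six piles.

6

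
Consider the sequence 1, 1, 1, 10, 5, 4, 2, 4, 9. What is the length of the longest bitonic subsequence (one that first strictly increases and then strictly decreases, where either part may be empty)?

inc[i] = longest strictly increasing subsequence ending at i; dec[i] = longest strictly decreasing subsequence starting at i:
i:      1  2  3  4  5  6  7  8  9
a[i]:   1  1  1 10  5  4  2  4  9
inc:    1  1  1  2  2  2  2  3  4
dec:    1  1  1  4  3  2  1  1  1
Best peak at i=4 (value 10): inc=2, dec=4, length 2+4−1 = 5.

5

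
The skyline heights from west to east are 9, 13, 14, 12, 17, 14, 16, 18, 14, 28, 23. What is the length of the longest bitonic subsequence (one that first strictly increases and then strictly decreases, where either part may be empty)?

inc[i] = longest strictly increasing subsequence ending at i; dec[i] = longest strictly decreasing subsequence starting at i:
i:      1  2  3  4  5  6  7  8  9 10 11
a[i]:   9 13 14 12 17 14 16 18 14 28 23
inc:    1  2  3  2  4  3  4  5  3  6  6
dec:    1  2  2  1  3  1  2  2  1  2  1
Best peak at i=10 (value 28): inc=6, dec=2, length 6+2−1 = 7.

7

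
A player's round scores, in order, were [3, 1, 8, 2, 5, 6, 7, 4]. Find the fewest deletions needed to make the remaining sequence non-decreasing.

Fewest deletions = n − (longest non-decreasing subsequence).
Patience tails:
3 → extends → [3]
1 → replaces 3 → [1]
8 → extends → [1, 8]
2 → replaces 8 → [1, 2]
5 → extends → [1, 2, 5]
6 → extends → [1, 2, 5, 6]
7 → extends → [1, 2, 5, 6, 7]
4 → replaces 5 → [1, 2, 4, 6, 7]
Longest non-decreasing subsequence has length 5, so deletions = 8 − 5 = 3.

3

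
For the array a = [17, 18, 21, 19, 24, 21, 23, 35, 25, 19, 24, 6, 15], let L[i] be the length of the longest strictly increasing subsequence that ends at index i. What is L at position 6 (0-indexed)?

5

dp[i] = 1 + max{dp[j] : j<i, a[j]<a[i]} (or 1 if no such j):
i:      0  1  2  3  4  5  6  7  8  9 10 11 12
a[i]:  17 18 21 19 24 21 23 35 25 19 24  6 15
dp:     1  2  3  3  4  4  5  6  6  3  6  1  2
At index 6 the value is 5.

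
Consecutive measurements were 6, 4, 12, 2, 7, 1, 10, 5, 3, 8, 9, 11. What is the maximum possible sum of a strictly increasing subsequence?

41

Let S[i] be the best sum of a strictly increasing subsequence ending at i:
i:      1  2  3  4  5  6  7  8  9 10 11 12
a[i]:   6  4 12  2  7  1 10  5  3  8  9 11
S:      6  4 18  2 13  1 23  9  5 21 30 41
Maximum is 41 (e.g. 6 + 7 + 8 + 9 + 11).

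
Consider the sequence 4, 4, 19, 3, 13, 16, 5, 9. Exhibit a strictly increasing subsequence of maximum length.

4, 13, 16

Patience tails give the LIS length; then backtrack through the dp parents:
4 → extends → [4]
4 → already a tail → [4]
19 → extends → [4, 19]
3 → replaces 4 → [3, 19]
13 → replaces 19 → [3, 13]
16 → extends → [3, 13, 16]
5 → replaces 13 → [3, 5, 16]
9 → replaces 16 → [3, 5, 9]
Length 3; one witness is 4, 13, 16.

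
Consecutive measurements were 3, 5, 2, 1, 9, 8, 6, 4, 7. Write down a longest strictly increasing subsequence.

3, 5, 6, 7

Patience tails give the LIS length; then backtrack through the dp parents:
3 → extends → [3]
5 → extends → [3, 5]
2 → replaces 3 → [2, 5]
1 → replaces 2 → [1, 5]
9 → extends → [1, 5, 9]
8 → replaces 9 → [1, 5, 8]
6 → replaces 8 → [1, 5, 6]
4 → replaces 5 → [1, 4, 6]
7 → extends → [1, 4, 6, 7]
Length 4; one witness is 3, 5, 6, 7.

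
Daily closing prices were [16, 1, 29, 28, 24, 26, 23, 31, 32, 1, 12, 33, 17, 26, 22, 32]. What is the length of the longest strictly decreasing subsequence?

5

Let dp[i] be the longest strictly decreasing subsequence ending at i:
i:      1  2  3  4  5  6  7  8  9 10 11 12 13 14 15 16
a[i]:  16  1 29 28 24 26 23 31 32  1 12 33 17 26 22 32
dp:     1  2  1  2  3  3  4  1  1  5  5  1  5  3  5  2
Maximum is 5.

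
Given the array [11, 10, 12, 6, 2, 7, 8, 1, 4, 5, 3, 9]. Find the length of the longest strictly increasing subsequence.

Track the smallest tail for each achievable length (strict):
11 → extends → [11]
10 → replaces 11 → [10]
12 → extends → [10, 12]
6 → replaces 10 → [6, 12]
2 → replaces 6 → [2, 12]
7 → replaces 12 → [2, 7]
8 → extends → [2, 7, 8]
1 → replaces 2 → [1, 7, 8]
4 → replaces 7 → [1, 4, 8]
5 → replaces 8 → [1, 4, 5]
3 → replaces 4 → [1, 3, 5]
9 → extends → [1, 3, 5, 9]
Four tails, so the longest strictly increasing subsequence has length 4 (e.g. 6, 7, 8, 9).

4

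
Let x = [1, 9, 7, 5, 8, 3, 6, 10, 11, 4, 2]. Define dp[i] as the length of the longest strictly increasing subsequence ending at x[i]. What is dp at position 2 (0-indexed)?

2

dp[i] = 1 + max{dp[j] : j<i, x[j]<x[i]} (or 1 if no such j):
i:      0  1  2  3  4  5  6  7  8  9 10
x[i]:   1  9  7  5  8  3  6 10 11  4  2
dp:     1  2  2  2  3  2  3  4  5  3  2
At index 2 the value is 2.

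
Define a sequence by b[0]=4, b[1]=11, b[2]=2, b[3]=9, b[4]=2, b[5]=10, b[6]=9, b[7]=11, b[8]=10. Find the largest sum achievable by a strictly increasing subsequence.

34

Let S[i] be the best sum of a strictly increasing subsequence ending at i:
i:      0  1  2  3  4  5  6  7  8
b[i]:   4 11  2  9  2 10  9 11 10
S:      4 15  2 13  2 23 13 34 23
Maximum is 34 (e.g. 4 + 9 + 10 + 11).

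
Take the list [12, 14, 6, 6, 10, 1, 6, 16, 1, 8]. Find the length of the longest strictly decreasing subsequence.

Let dp[i] be the longest strictly decreasing subsequence ending at i:
i:      1  2  3  4  5  6  7  8  9 10
a[i]:  12 14  6  6 10  1  6 16  1  8
dp:     1  1  2  2  2  3  3  1  4  3
Maximum is 4.

4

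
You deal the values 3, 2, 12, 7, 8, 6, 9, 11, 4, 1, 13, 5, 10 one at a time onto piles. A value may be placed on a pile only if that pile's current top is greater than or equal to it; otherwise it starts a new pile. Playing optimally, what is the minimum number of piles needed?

6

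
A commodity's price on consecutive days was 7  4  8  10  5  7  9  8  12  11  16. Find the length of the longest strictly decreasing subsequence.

3

Let dp[i] be the longest strictly decreasing subsequence ending at i:
i:      1  2  3  4  5  6  7  8  9 10 11
a[i]:   7  4  8 10  5  7  9  8 12 11 16
dp:     1  2  1  1  2  2  2  3  1  2  1
Maximum is 3.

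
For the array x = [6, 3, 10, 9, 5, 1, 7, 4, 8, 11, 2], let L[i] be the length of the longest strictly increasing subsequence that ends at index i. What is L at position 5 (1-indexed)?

dp[i] = 1 + max{dp[j] : j<i, x[j]<x[i]} (or 1 if no such j):
i:      1  2  3  4  5  6  7  8  9 10 11
x[i]:   6  3 10  9  5  1  7  4  8 11  2
dp:     1  1  2  2  2  1  3  2  4  5  2
At index 5 the value is 2.

2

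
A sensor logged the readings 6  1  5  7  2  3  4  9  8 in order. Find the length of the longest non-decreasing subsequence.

5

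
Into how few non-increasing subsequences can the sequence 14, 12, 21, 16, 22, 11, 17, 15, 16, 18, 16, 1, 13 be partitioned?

Place each on the leftmost legal pile:
14 → new pile 1 (tops now [14])
12 → pile 1 (tops now [12])
21 → new pile 2 (tops now [12, 21])
16 → pile 2 (tops now [12, 16])
22 → new pile 3 (tops now [12, 16, 22])
11 → pile 1 (tops now [11, 16, 22])
17 → pile 3 (tops now [11, 16, 17])
15 → pile 2 (tops now [11, 15, 17])
16 → pile 3 (tops now [11, 15, 16])
18 → new pile 4 (tops now [11, 15, 16, 18])
16 → pile 3 (tops now [11, 15, 16, 18])
1 → pile 1 (tops now [1, 15, 16, 18])
13 → pile 2 (tops now [1, 13, 16, 18])
Four piles.

4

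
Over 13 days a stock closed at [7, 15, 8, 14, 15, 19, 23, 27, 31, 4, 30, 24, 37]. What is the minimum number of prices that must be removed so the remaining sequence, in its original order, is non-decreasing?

Fewest deletions = n − (longest non-decreasing subsequence).
Patience tails:
7 → extends → [7]
15 → extends → [7, 15]
8 → replaces 15 → [7, 8]
14 → extends → [7, 8, 14]
15 → extends → [7, 8, 14, 15]
19 → extends → [7, 8, 14, 15, 19]
23 → extends → [7, 8, 14, 15, 19, 23]
27 → extends → [7, 8, 14, 15, 19, 23, 27]
31 → extends → [7, 8, 14, 15, 19, 23, 27, 31]
4 → replaces 7 → [4, 8, 14, 15, 19, 23, 27, 31]
30 → replaces 31 → [4, 8, 14, 15, 19, 23, 27, 30]
24 → replaces 27 → [4, 8, 14, 15, 19, 23, 24, 30]
37 → extends → [4, 8, 14, 15, 19, 23, 24, 30, 37]
Longest non-decreasing subsequence has length 9, so deletions = 13 − 9 = 4.

4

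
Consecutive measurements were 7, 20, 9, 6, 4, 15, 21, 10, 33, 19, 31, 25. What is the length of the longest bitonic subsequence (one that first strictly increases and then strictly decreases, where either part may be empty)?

inc[i] = longest strictly increasing subsequence ending at i; dec[i] = longest strictly decreasing subsequence starting at i:
i:      1  2  3  4  5  6  7  8  9 10 11 12
a[i]:   7 20  9  6  4 15 21 10 33 19 31 25
inc:    1  2  2  1  1  3  4  3  5  4  5  5
dec:    3  4  3  2  1  2  2  1  3  1  2  1
Best peak at i=9 (value 33): inc=5, dec=3, length 5+3−1 = 7.

7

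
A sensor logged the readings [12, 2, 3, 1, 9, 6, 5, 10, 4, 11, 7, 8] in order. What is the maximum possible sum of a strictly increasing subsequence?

35

Let S[i] be the best sum of a strictly increasing subsequence ending at i:
i:      1  2  3  4  5  6  7  8  9 10 11 12
a[i]:  12  2  3  1  9  6  5 10  4 11  7  8
S:     12  2  5  1 14 11 10 24  9 35 18 26
Maximum is 35 (e.g. 2 + 3 + 9 + 10 + 11).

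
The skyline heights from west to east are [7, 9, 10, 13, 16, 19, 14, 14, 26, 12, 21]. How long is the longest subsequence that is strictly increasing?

Let dp[i] be the length of the longest such subsequence ending at index i:
i:      1  2  3  4  5  6  7  8  9 10 11
a[i]:   7  9 10 13 16 19 14 14 26 12 21
dp:     1  2  3  4  5  6  5  5  7  4  7
Maximum dp value is 7.

7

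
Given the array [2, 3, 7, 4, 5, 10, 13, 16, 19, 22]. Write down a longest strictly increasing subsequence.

Patience tails give the LIS length; then backtrack through the dp parents:
2 → extends → [2]
3 → extends → [2, 3]
7 → extends → [2, 3, 7]
4 → replaces 7 → [2, 3, 4]
5 → extends → [2, 3, 4, 5]
10 → extends → [2, 3, 4, 5, 10]
13 → extends → [2, 3, 4, 5, 10, 13]
16 → extends → [2, 3, 4, 5, 10, 13, 16]
19 → extends → [2, 3, 4, 5, 10, 13, 16, 19]
22 → extends → [2, 3, 4, 5, 10, 13, 16, 19, 22]
Length 9; one witness is 2, 3, 4, 5, 10, 13, 16, 19, 22.

2, 3, 4, 5, 10, 13, 16, 19, 22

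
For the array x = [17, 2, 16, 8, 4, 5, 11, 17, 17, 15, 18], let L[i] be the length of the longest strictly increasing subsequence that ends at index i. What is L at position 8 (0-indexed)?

dp[i] = 1 + max{dp[j] : j<i, x[j]<x[i]} (or 1 if no such j):
i:      0  1  2  3  4  5  6  7  8  9 10
x[i]:  17  2 16  8  4  5 11 17 17 15 18
dp:     1  1  2  2  2  3  4  5  5  5  6
At index 8 the value is 5.

5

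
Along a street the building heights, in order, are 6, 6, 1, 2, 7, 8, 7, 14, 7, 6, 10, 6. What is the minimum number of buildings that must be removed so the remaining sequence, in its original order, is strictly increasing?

7

Fewest deletions = n − (longest strictly increasing subsequence).
i:      1  2  3  4  5  6  7  8  9 10 11 12
a[i]:   6  6  1  2  7  8  7 14  7  6 10  6
dp:     1  1  1  2  3  4  3  5  3  3  5  3
max dp = 5, so deletions = 12 − 5 = 7.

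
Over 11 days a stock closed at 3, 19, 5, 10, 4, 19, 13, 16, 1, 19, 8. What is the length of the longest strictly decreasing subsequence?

4

Negate each value so 'decreasing' becomes 'increasing', then run patience tails on the negated sequence:
-3 → extends → [-3]
-19 → replaces -3 → [-19]
-5 → extends → [-19, -5]
-10 → replaces -5 → [-19, -10]
-4 → extends → [-19, -10, -4]
-19 → already a tail → [-19, -10, -4]
-13 → replaces -10 → [-19, -13, -4]
-16 → replaces -13 → [-19, -16, -4]
-1 → extends → [-19, -16, -4, -1]
-19 → already a tail → [-19, -16, -4, -1]
-8 → replaces -4 → [-19, -16, -8, -1]
Four tails, so the longest strictly decreasing subsequence of the original has length 4.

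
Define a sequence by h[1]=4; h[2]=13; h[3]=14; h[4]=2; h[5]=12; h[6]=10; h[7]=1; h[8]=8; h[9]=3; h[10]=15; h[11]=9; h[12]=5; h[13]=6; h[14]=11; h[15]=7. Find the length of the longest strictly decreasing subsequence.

Let dp[i] be the longest strictly decreasing subsequence ending at i:
i:      1  2  3  4  5  6  7  8  9 10 11 12 13 14 15
h[i]:   4 13 14  2 12 10  1  8  3 15  9  5  6 11  7
dp:     1  1  1  2  2  3  4  4  5  1  4  5  5  3  5
Maximum is 5.

5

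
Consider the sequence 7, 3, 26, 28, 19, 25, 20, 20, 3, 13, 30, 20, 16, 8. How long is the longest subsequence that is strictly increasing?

4

Let dp[i] be the length of the longest such subsequence ending at index i:
i:      1  2  3  4  5  6  7  8  9 10 11 12 13 14
a[i]:   7  3 26 28 19 25 20 20  3 13 30 20 16  8
dp:     1  1  2  3  2  3  3  3  1  2  4  3  3  2
Maximum dp value is 4.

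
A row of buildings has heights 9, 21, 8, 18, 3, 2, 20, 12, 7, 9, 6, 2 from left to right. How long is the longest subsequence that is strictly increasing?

3

Track the smallest tail for each achievable length (strict):
9 → extends → [9]
21 → extends → [9, 21]
8 → replaces 9 → [8, 21]
18 → replaces 21 → [8, 18]
3 → replaces 8 → [3, 18]
2 → replaces 3 → [2, 18]
20 → extends → [2, 18, 20]
12 → replaces 18 → [2, 12, 20]
7 → replaces 12 → [2, 7, 20]
9 → replaces 20 → [2, 7, 9]
6 → replaces 7 → [2, 6, 9]
2 → already a tail → [2, 6, 9]
Three tails, so the longest strictly increasing subsequence has length 3 (e.g. 9, 18, 20).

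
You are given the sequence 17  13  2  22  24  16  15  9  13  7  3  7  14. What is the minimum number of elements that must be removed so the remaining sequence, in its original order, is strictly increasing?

Fewest deletions = n − (longest strictly increasing subsequence).
Patience tails:
17 → extends → [17]
13 → replaces 17 → [13]
2 → replaces 13 → [2]
22 → extends → [2, 22]
24 → extends → [2, 22, 24]
16 → replaces 22 → [2, 16, 24]
15 → replaces 16 → [2, 15, 24]
9 → replaces 15 → [2, 9, 24]
13 → replaces 24 → [2, 9, 13]
7 → replaces 9 → [2, 7, 13]
3 → replaces 7 → [2, 3, 13]
7 → replaces 13 → [2, 3, 7]
14 → extends → [2, 3, 7, 14]
Longest strictly increasing subsequence has length 4, so deletions = 13 − 4 = 9.

9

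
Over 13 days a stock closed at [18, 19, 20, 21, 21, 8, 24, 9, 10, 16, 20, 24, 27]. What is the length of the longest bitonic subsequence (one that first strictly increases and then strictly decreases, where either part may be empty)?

7

inc[i] = longest strictly increasing subsequence ending at i; dec[i] = longest strictly decreasing subsequence starting at i:
i:      1  2  3  4  5  6  7  8  9 10 11 12 13
a[i]:  18 19 20 21 21  8 24  9 10 16 20 24 27
inc:    1  2  3  4  4  1  5  2  3  4  5  6  7
dec:    2  2  2  2  2  1  2  1  1  1  1  1  1
Best peak at i=13 (value 27): inc=7, dec=1, length 7+1−1 = 7.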